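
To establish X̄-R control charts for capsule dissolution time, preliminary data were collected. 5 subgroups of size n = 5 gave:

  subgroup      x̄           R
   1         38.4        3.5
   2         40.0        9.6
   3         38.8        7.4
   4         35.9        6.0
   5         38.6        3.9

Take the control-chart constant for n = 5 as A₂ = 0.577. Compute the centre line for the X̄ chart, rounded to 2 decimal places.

38.34

X̄̄ = (38.4 + 40.0 + 38.8 + 35.9 + 38.6) / 5 = 191.7000 / 5 = 38.3400
CL = X̄̄ = 38.3400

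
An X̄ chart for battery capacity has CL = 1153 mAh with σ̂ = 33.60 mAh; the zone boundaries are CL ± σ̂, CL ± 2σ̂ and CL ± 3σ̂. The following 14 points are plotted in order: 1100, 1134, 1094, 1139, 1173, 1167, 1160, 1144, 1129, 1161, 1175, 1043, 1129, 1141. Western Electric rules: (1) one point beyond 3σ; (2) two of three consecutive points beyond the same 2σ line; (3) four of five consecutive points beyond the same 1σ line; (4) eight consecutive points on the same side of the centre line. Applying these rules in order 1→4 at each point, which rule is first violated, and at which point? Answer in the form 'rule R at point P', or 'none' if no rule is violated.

Zone of each point (C = within 1σ̂, B = 1σ̂–2σ̂, A = 2σ̂–3σ̂, * = beyond 3σ̂; sign = side of CL): 1:-B, 2:-C, 3:-B, 4:-C, 5:+C, 6:+C, 7:+C, 8:-C, 9:-C, 10:+C, 11:+C, 12:-*, 13:-C, 14:-C
Rule 1 (one point beyond the 3σ limits) is satisfied at point 12.

rule 1 at point 12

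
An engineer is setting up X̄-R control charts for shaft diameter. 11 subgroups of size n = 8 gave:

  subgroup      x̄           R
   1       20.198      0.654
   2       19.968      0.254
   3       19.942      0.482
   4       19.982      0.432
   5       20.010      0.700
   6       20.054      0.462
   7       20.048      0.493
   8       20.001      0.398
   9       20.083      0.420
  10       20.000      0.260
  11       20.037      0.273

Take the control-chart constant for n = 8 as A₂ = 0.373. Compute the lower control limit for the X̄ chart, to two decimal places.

19.87

X̄̄ = (20.198 + 19.968 + 19.942 + 19.982 + 20.010 + 20.054 + 20.048 + 20.001 + 20.083 + 20.000 + 20.037) / 11 = 220.3230 / 11 = 20.0294
R̄ = (0.654 + 0.254 + 0.482 + 0.432 + 0.700 + 0.462 + 0.493 + 0.398 + 0.420 + 0.260 + 0.273) / 11 = 4.8280 / 11 = 0.4389
LCL = X̄̄ − A₂·R̄ = 20.0294 − 0.373 × 0.4389 = 19.8657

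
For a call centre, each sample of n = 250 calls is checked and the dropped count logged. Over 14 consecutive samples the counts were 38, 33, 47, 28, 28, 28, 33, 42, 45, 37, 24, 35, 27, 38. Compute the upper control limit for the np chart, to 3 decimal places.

p̄ = Σdᵢ / (k·n) = 483 / (14 × 250) = 0.13800
UCL = np̄ + 3·√(np̄(1−p̄)) = 34.5000 + 3 × √(34.5000×0.86200) = 34.5000 + 3 × 5.4533 = 50.8600

50.860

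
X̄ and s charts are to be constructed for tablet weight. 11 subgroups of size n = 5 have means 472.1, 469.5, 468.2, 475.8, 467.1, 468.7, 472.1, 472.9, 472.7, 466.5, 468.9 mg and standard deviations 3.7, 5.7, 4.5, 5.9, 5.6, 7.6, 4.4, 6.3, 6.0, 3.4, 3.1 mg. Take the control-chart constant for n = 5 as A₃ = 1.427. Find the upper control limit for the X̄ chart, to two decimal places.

X̄̄ = (472.1 + 469.5 + 468.2 + 475.8 + 467.1 + 468.7 + 472.1 + 472.9 + 472.7 + 466.5 + 468.9) / 11 = 470.4091
s̄ = (3.7 + 5.7 + 4.5 + 5.9 + 5.6 + 7.6 + 4.4 + 6.3 + 6.0 + 3.4 + 3.1) / 11 = 5.1091
UCL = X̄̄ + A₃·s̄ = 470.4091 + 1.427 × 5.1091 = 477.6998

477.70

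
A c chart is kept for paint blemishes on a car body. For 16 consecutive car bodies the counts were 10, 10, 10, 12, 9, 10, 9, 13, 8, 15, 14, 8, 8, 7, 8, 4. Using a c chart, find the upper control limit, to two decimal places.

19.02

c̄ = (10 + 10 + 10 + 12 + 9 + 10 + 9 + 13 + 8 + 15 + 14 + 8 + 8 + 7 + 8 + 4) / 16 = 155 / 16 = 9.6875
UCL = c̄ + 3√c̄ = 9.6875 + 3 × √9.6875 = 9.6875 + 3 × 3.1125 = 19.0249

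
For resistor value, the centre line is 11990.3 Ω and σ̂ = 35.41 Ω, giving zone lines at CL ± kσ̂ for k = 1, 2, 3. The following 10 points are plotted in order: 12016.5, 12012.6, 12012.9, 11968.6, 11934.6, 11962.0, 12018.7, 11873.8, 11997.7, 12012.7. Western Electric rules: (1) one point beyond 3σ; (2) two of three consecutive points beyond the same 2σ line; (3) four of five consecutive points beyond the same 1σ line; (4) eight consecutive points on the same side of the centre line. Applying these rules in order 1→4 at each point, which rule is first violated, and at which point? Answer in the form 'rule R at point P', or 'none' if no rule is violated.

rule 1 at point 8

Zone of each point (C = within 1σ̂, B = 1σ̂–2σ̂, A = 2σ̂–3σ̂, * = beyond 3σ̂; sign = side of CL): 1:+C, 2:+C, 3:+C, 4:-C, 5:-B, 6:-C, 7:+C, 8:-*, 9:+C, 10:+C
Rule 1 (one point beyond the 3σ limits) is satisfied at point 8.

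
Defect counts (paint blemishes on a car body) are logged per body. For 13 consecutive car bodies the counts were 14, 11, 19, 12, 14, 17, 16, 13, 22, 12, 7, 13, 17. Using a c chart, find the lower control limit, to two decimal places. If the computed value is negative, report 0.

3.01

c̄ = (14 + 11 + 19 + 12 + 14 + 17 + 16 + 13 + 22 + 12 + 7 + 13 + 17) / 13 = 187 / 13 = 14.3846
LCL = c̄ − 3√c̄ = 14.3846 − 3 × 3.7927 = 3.0065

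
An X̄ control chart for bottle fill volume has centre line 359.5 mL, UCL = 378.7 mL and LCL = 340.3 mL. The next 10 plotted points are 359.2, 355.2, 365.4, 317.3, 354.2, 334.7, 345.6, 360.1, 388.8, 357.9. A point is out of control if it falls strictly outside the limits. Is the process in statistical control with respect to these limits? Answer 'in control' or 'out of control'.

out of control

Compare each point to [340.3, 378.7]: sample 4 = 317.3 < LCL; sample 6 = 334.7 < LCL; sample 9 = 388.8 > UCL.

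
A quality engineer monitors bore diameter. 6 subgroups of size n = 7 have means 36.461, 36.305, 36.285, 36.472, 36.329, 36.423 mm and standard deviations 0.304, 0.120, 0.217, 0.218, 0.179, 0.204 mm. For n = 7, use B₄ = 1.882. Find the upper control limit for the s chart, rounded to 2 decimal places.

s̄ = (0.304 + 0.120 + 0.217 + 0.218 + 0.179 + 0.204) / 6 = 0.2070
UCL_s = B₄·s̄ = 1.882 × 0.2070 = 0.3896

0.39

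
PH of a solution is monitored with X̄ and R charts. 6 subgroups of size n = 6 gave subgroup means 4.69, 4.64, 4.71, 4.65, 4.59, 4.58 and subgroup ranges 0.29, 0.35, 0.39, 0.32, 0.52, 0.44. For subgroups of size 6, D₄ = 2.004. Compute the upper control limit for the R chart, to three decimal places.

R̄ = (0.29 + 0.35 + 0.39 + 0.32 + 0.52 + 0.44) / 6 = 2.3100 / 6 = 0.3850
UCL_R = D₄·R̄ = 2.004 × 0.3850 = 0.7715

0.772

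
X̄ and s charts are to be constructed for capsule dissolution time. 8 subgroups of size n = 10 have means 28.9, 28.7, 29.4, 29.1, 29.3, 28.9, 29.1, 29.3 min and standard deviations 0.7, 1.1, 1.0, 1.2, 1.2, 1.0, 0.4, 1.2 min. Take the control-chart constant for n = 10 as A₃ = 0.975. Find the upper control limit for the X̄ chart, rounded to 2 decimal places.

X̄̄ = (28.9 + 28.7 + 29.4 + 29.1 + 29.3 + 28.9 + 29.1 + 29.3) / 8 = 29.0875
s̄ = (0.7 + 1.1 + 1.0 + 1.2 + 1.2 + 1.0 + 0.4 + 1.2) / 8 = 0.9750
UCL = X̄̄ + A₃·s̄ = 29.0875 + 0.975 × 0.9750 = 30.0381

30.04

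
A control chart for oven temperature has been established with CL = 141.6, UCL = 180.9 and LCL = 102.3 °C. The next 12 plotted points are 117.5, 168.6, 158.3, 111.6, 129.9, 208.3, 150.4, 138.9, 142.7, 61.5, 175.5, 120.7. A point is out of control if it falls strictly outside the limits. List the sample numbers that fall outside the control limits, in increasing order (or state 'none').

Compare each point to [102.3, 180.9]: sample 6 = 208.3 > UCL; sample 10 = 61.5 < LCL.

6, 10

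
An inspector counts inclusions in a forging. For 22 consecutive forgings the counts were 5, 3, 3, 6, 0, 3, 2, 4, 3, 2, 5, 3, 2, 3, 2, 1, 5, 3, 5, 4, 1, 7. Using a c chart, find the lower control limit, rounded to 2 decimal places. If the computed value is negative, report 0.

c̄ = (5 + 3 + 3 + 6 + 0 + 3 + 2 + 4 + 3 + 2 + 5 + 3 + 2 + 3 + 2 + 1 + 5 + 3 + 5 + 4 + 1 + 7) / 22 = 72 / 22 = 3.2727
LCL = c̄ − 3√c̄ = 3.2727 − 3 × 1.8091 = -2.1545 → 0 (cannot be negative)

0.00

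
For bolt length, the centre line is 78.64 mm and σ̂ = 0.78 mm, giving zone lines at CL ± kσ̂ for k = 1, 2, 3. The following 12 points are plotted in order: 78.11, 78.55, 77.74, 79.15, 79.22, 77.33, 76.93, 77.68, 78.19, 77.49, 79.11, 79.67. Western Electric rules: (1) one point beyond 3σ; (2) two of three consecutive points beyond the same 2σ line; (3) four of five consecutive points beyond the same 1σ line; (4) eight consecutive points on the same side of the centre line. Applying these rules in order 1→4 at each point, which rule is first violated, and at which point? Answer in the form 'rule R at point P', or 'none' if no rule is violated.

Zone of each point (C = within 1σ̂, B = 1σ̂–2σ̂, A = 2σ̂–3σ̂, * = beyond 3σ̂; sign = side of CL): 1:-C, 2:-C, 3:-B, 4:+C, 5:+C, 6:-B, 7:-A, 8:-B, 9:-C, 10:-B, 11:+C, 12:+B
Rule 3 (four of five consecutive points beyond the same 1σ limit) is satisfied at point 10.

rule 3 at point 10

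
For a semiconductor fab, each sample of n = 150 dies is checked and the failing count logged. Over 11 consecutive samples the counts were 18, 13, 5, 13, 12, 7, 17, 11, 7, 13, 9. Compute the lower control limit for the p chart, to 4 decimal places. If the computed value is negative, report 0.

p̄ = Σdᵢ / (k·n) = 125 / (11 × 150) = 0.07576
LCL = p̄ − 3·√(p̄(1−p̄)/n) = 0.07576 − 3 × 0.02161 = 0.01094

0.0109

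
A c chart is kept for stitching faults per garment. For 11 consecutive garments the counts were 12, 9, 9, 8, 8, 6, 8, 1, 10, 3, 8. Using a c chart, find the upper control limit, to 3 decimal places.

c̄ = (12 + 9 + 9 + 8 + 8 + 6 + 8 + 1 + 10 + 3 + 8) / 11 = 82 / 11 = 7.4545
UCL = c̄ + 3√c̄ = 7.4545 + 3 × √7.4545 = 7.4545 + 3 × 2.7303 = 15.6454

15.645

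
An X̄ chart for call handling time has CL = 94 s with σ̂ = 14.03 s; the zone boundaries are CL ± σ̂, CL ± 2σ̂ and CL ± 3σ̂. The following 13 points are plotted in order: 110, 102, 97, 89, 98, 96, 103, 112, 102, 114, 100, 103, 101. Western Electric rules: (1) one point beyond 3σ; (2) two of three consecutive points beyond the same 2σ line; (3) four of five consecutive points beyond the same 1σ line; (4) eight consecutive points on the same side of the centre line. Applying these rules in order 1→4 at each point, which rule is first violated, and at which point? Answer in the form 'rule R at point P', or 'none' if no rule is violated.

rule 4 at point 12

Zone of each point (C = within 1σ̂, B = 1σ̂–2σ̂, A = 2σ̂–3σ̂, * = beyond 3σ̂; sign = side of CL): 1:+B, 2:+C, 3:+C, 4:-C, 5:+C, 6:+C, 7:+C, 8:+B, 9:+C, 10:+B, 11:+C, 12:+C, 13:+C
Rule 4 (eight consecutive points on the same side of the centre line) is satisfied at point 12.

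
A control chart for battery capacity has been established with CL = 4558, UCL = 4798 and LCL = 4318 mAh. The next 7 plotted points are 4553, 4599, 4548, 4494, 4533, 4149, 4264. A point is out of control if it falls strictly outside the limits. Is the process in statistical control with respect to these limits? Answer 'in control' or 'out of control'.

Compare each point to [4318, 4798]: sample 6 = 4149 < LCL; sample 7 = 4264 < LCL.

out of control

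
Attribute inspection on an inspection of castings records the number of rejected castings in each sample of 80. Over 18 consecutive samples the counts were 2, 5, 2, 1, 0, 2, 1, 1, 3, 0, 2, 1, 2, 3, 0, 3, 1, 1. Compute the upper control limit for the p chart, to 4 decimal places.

p̄ = Σdᵢ / (k·n) = 30 / (18 × 80) = 0.02083
UCL = p̄ + 3·√(p̄(1−p̄)/n) = 0.02083 + 3 × √(0.02083×0.97917/80) = 0.02083 + 3 × 0.01597 = 0.06874

0.0687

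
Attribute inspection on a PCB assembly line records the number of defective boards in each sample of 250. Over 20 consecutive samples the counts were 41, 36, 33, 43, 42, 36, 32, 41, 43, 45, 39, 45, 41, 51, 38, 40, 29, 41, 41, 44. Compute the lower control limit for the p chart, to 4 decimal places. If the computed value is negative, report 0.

0.0906

p̄ = Σdᵢ / (k·n) = 801 / (20 × 250) = 0.16020
LCL = p̄ − 3·√(p̄(1−p̄)/n) = 0.16020 − 3 × 0.02320 = 0.09061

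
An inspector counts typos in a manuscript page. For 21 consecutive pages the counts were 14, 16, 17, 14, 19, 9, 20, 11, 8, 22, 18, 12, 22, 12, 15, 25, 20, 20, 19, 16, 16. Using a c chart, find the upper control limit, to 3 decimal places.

28.588

c̄ = (14 + 16 + 17 + 14 + 19 + 9 + 20 + 11 + 8 + 22 + 18 + 12 + 22 + 12 + 15 + 25 + 20 + 20 + 19 + 16 + 16) / 21 = 345 / 21 = 16.4286
UCL = c̄ + 3√c̄ = 16.4286 + 3 × √16.4286 = 16.4286 + 3 × 4.0532 = 28.5882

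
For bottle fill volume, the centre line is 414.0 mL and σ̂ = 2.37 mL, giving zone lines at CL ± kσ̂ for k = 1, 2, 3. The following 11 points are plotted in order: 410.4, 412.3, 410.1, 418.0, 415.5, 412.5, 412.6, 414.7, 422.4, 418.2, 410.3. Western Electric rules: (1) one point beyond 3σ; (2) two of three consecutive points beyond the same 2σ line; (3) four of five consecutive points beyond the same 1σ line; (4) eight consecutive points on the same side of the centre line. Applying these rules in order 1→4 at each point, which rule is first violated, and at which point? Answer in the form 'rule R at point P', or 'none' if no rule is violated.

rule 1 at point 9

Zone of each point (C = within 1σ̂, B = 1σ̂–2σ̂, A = 2σ̂–3σ̂, * = beyond 3σ̂; sign = side of CL): 1:-B, 2:-C, 3:-B, 4:+B, 5:+C, 6:-C, 7:-C, 8:+C, 9:+*, 10:+B, 11:-B
Rule 1 (one point beyond the 3σ limits) is satisfied at point 9.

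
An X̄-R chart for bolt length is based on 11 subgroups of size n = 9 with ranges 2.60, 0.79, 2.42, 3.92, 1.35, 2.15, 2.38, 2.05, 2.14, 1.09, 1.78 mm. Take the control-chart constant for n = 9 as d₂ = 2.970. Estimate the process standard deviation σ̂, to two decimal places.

R̄ = (2.60 + 0.79 + 2.42 + 3.92 + 1.35 + 2.15 + 2.38 + 2.05 + 2.14 + 1.09 + 1.78) / 11 = 2.0609
σ̂ = R̄ / d₂ = 2.0609 / 2.970 = 0.6939

0.69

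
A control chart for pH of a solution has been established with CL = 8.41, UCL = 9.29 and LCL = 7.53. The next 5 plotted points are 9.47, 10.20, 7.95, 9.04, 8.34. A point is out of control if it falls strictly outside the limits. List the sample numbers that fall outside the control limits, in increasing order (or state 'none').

Compare each point to [7.53, 9.29]: sample 1 = 9.47 > UCL; sample 2 = 10.20 > UCL.

1, 2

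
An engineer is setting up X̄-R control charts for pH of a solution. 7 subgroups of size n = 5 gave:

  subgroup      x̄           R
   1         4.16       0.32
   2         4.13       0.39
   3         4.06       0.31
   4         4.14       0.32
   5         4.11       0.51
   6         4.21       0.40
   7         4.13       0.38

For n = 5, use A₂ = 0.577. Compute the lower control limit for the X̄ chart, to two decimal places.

3.92

X̄̄ = (4.16 + 4.13 + 4.06 + 4.14 + 4.11 + 4.21 + 4.13) / 7 = 28.9400 / 7 = 4.1343
R̄ = (0.32 + 0.39 + 0.31 + 0.32 + 0.51 + 0.40 + 0.38) / 7 = 2.6300 / 7 = 0.3757
LCL = X̄̄ − A₂·R̄ = 4.1343 − 0.577 × 0.3757 = 3.9175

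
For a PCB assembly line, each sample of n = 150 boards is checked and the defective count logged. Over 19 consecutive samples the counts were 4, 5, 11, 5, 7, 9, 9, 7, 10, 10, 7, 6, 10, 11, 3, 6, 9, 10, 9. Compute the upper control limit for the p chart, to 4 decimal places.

p̄ = Σdᵢ / (k·n) = 148 / (19 × 150) = 0.05193
UCL = p̄ + 3·√(p̄(1−p̄)/n) = 0.05193 + 3 × √(0.05193×0.94807/150) = 0.05193 + 3 × 0.01812 = 0.10628

0.1063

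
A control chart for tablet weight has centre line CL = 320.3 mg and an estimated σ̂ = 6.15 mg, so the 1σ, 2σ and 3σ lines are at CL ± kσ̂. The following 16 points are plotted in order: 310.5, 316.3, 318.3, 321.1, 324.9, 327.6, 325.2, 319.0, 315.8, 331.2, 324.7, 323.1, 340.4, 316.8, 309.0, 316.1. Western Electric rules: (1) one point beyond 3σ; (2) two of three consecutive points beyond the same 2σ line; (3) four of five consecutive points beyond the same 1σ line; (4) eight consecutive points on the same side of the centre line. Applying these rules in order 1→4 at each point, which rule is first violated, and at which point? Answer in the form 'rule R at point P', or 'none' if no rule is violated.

rule 1 at point 13

Zone of each point (C = within 1σ̂, B = 1σ̂–2σ̂, A = 2σ̂–3σ̂, * = beyond 3σ̂; sign = side of CL): 1:-B, 2:-C, 3:-C, 4:+C, 5:+C, 6:+B, 7:+C, 8:-C, 9:-C, 10:+B, 11:+C, 12:+C, 13:+*, 14:-C, 15:-B, 16:-C
Rule 1 (one point beyond the 3σ limits) is satisfied at point 13.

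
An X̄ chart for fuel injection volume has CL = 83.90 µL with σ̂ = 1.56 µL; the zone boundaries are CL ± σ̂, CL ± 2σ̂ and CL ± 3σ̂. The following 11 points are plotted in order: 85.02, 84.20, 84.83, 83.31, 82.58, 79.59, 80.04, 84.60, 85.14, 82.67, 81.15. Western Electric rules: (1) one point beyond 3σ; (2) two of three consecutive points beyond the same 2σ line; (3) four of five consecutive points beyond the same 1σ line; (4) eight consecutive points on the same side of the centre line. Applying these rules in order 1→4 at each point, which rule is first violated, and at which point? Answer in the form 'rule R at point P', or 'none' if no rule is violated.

Zone of each point (C = within 1σ̂, B = 1σ̂–2σ̂, A = 2σ̂–3σ̂, * = beyond 3σ̂; sign = side of CL): 1:+C, 2:+C, 3:+C, 4:-C, 5:-C, 6:-A, 7:-A, 8:+C, 9:+C, 10:-C, 11:-B
Rule 2 (two of three consecutive points beyond the same 2σ limit) is satisfied at point 7.

rule 2 at point 7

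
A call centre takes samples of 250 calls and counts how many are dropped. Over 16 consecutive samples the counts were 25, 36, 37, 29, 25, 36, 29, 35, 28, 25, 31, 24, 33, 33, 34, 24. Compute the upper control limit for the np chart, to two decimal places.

45.72

p̄ = Σdᵢ / (k·n) = 484 / (16 × 250) = 0.12100
UCL = np̄ + 3·√(np̄(1−p̄)) = 30.2500 + 3 × √(30.2500×0.87900) = 30.2500 + 3 × 5.1565 = 45.7196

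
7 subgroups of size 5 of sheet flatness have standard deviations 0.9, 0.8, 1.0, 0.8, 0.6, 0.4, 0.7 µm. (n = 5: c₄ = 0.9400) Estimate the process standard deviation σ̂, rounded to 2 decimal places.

0.79

s̄ = (0.9 + 0.8 + 1.0 + 0.8 + 0.6 + 0.4 + 0.7) / 7 = 0.7429
σ̂ = s̄ / c₄ = 0.7429 / 0.9400 = 0.7903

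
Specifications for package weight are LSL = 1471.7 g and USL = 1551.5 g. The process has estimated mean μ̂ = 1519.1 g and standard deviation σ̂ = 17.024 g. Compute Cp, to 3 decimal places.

Cp = (USL − LSL) / (6σ̂) = (1551.5 − 1471.7) / (6 × 17.024) = 79.8000 / 102.1440 = 0.7812

0.781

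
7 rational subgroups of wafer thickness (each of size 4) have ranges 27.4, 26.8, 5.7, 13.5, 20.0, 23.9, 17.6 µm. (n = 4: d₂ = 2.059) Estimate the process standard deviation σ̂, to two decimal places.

R̄ = (27.4 + 26.8 + 5.7 + 13.5 + 20.0 + 23.9 + 17.6) / 7 = 19.2714
σ̂ = R̄ / d₂ = 19.2714 / 2.059 = 9.3596

9.36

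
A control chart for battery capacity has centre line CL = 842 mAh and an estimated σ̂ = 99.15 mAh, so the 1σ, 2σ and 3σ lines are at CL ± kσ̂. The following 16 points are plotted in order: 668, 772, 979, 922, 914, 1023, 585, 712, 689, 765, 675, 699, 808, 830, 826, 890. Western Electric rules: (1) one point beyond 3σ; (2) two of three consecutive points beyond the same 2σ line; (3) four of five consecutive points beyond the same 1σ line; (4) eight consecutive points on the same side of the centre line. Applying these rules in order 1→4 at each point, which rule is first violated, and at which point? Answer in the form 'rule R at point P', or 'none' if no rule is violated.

rule 3 at point 11

Zone of each point (C = within 1σ̂, B = 1σ̂–2σ̂, A = 2σ̂–3σ̂, * = beyond 3σ̂; sign = side of CL): 1:-B, 2:-C, 3:+B, 4:+C, 5:+C, 6:+B, 7:-A, 8:-B, 9:-B, 10:-C, 11:-B, 12:-B, 13:-C, 14:-C, 15:-C, 16:+C
Rule 3 (four of five consecutive points beyond the same 1σ limit) is satisfied at point 11.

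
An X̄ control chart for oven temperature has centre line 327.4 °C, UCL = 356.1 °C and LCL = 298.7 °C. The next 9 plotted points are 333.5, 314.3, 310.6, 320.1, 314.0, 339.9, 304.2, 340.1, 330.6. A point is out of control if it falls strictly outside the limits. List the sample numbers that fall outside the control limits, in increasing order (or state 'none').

All 9 points lie within [298.7, 356.1].

none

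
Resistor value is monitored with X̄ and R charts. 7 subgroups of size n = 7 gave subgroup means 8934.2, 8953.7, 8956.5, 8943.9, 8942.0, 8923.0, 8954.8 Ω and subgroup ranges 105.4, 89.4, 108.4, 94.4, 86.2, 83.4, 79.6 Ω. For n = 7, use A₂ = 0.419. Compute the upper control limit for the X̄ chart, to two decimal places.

X̄̄ = (8934.2 + 8953.7 + 8956.5 + 8943.9 + 8942.0 + 8923.0 + 8954.8) / 7 = 62608.1000 / 7 = 8944.0143
R̄ = (105.4 + 89.4 + 108.4 + 94.4 + 86.2 + 83.4 + 79.6) / 7 = 646.8000 / 7 = 92.4000
UCL = X̄̄ + A₂·R̄ = 8944.0143 + 0.419 × 92.4000 = 8982.7299

8982.73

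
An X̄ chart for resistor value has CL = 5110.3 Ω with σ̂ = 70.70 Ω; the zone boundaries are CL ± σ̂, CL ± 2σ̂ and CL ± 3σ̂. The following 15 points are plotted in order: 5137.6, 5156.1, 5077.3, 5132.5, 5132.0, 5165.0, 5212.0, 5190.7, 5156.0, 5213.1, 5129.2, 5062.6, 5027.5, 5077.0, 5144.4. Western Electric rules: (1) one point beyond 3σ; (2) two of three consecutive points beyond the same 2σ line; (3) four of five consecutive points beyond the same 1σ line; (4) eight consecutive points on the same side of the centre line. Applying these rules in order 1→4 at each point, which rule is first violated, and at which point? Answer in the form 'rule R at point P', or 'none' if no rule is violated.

rule 4 at point 11

Zone of each point (C = within 1σ̂, B = 1σ̂–2σ̂, A = 2σ̂–3σ̂, * = beyond 3σ̂; sign = side of CL): 1:+C, 2:+C, 3:-C, 4:+C, 5:+C, 6:+C, 7:+B, 8:+B, 9:+C, 10:+B, 11:+C, 12:-C, 13:-B, 14:-C, 15:+C
Rule 4 (eight consecutive points on the same side of the centre line) is satisfied at point 11.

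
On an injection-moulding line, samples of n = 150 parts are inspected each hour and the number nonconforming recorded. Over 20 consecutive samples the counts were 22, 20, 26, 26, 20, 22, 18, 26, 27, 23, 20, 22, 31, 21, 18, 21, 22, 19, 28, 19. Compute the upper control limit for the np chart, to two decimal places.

p̄ = Σdᵢ / (k·n) = 451 / (20 × 150) = 0.15033
UCL = np̄ + 3·√(np̄(1−p̄)) = 22.5500 + 3 × √(22.5500×0.84967) = 22.5500 + 3 × 4.3772 = 35.6816

35.68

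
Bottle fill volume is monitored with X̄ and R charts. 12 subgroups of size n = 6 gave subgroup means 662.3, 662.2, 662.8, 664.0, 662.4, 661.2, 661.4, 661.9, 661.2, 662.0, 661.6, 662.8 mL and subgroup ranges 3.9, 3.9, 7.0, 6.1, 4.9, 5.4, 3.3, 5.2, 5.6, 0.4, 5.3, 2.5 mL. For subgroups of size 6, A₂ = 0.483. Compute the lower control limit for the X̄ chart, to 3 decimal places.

X̄̄ = (662.3 + 662.2 + 662.8 + 664.0 + 662.4 + 661.2 + 661.4 + 661.9 + 661.2 + 662.0 + 661.6 + 662.8) / 12 = 7945.8000 / 12 = 662.1500
R̄ = (3.9 + 3.9 + 7.0 + 6.1 + 4.9 + 5.4 + 3.3 + 5.2 + 5.6 + 0.4 + 5.3 + 2.5) / 12 = 53.5000 / 12 = 4.4583
LCL = X̄̄ − A₂·R̄ = 662.1500 − 0.483 × 4.4583 = 659.9966

659.997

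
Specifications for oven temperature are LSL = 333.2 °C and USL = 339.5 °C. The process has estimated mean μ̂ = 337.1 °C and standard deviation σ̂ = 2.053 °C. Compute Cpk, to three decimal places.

0.390

Cpu = (USL − μ̂) / (3σ̂) = (339.5 − 337.1) / (3 × 2.053) = 0.3897; Cpl = (μ̂ − LSL) / (3σ̂) = (337.1 − 333.2) / (3 × 2.053) = 0.6332; Cpk = min(Cpu, Cpl) = 0.3897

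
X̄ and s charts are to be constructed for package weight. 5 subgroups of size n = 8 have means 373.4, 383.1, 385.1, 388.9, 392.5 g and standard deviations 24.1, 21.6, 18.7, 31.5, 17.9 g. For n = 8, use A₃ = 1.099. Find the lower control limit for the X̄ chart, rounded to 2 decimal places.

X̄̄ = (373.4 + 383.1 + 385.1 + 388.9 + 392.5) / 5 = 384.6000
s̄ = (24.1 + 21.6 + 18.7 + 31.5 + 17.9) / 5 = 22.7600
LCL = X̄̄ − A₃·s̄ = 384.6000 − 1.099 × 22.7600 = 359.5868

359.59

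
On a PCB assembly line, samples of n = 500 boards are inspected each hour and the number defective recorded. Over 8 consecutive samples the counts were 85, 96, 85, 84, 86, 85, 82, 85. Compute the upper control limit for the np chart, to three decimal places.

111.315

p̄ = Σdᵢ / (k·n) = 688 / (8 × 500) = 0.17200
UCL = np̄ + 3·√(np̄(1−p̄)) = 86.0000 + 3 × √(86.0000×0.82800) = 86.0000 + 3 × 8.4385 = 111.3154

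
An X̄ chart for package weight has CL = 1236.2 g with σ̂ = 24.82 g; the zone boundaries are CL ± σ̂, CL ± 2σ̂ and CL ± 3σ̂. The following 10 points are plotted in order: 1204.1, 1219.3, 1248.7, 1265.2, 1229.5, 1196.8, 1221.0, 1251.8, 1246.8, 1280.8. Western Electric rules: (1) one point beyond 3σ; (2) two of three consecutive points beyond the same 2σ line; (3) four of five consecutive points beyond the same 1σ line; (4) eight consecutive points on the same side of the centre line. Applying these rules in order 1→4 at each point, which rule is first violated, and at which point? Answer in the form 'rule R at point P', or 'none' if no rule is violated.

none

Zone of each point (C = within 1σ̂, B = 1σ̂–2σ̂, A = 2σ̂–3σ̂, * = beyond 3σ̂; sign = side of CL): 1:-B, 2:-C, 3:+C, 4:+B, 5:-C, 6:-B, 7:-C, 8:+C, 9:+C, 10:+B
No rule fires across all 10 points.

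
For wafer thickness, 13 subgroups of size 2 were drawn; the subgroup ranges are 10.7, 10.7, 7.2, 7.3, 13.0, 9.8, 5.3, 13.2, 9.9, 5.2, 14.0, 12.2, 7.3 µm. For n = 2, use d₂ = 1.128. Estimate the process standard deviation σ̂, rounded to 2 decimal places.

R̄ = (10.7 + 10.7 + 7.2 + 7.3 + 13.0 + 9.8 + 5.3 + 13.2 + 9.9 + 5.2 + 14.0 + 12.2 + 7.3) / 13 = 9.6769
σ̂ = R̄ / d₂ = 9.6769 / 1.128 = 8.5788

8.58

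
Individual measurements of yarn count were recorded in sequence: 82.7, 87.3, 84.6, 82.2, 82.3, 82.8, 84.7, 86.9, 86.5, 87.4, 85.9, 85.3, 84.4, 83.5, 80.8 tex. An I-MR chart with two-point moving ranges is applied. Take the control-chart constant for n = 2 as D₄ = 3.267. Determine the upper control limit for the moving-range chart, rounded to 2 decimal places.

Moving ranges: 4.6, 2.7, 2.4, 0.1, 0.5, 1.9, 2.2, 0.4, 0.9, 1.5, 0.6, 0.9, 0.9, 2.7; M̄R̄ = 22.3000 / 14 = 1.5929
UCL_MR = D₄·M̄R̄ = 3.267 × 1.5929 = 5.2039

5.20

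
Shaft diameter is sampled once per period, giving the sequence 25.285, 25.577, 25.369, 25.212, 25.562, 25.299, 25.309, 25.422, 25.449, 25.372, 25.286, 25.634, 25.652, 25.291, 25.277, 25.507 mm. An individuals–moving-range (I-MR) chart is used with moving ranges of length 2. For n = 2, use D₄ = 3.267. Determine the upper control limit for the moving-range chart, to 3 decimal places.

0.556

Moving ranges: 0.292, 0.208, 0.157, 0.350, 0.263, 0.010, 0.113, 0.027, 0.077, 0.086, 0.348, 0.018, 0.361, 0.014, 0.230; M̄R̄ = 2.5540 / 15 = 0.1703
UCL_MR = D₄·M̄R̄ = 3.267 × 0.1703 = 0.5563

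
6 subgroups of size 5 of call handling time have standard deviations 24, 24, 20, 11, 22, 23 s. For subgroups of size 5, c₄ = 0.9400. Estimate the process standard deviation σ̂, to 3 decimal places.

s̄ = (24 + 24 + 20 + 11 + 22 + 23) / 6 = 20.6667
σ̂ = s̄ / c₄ = 20.6667 / 0.9400 = 21.9858

21.986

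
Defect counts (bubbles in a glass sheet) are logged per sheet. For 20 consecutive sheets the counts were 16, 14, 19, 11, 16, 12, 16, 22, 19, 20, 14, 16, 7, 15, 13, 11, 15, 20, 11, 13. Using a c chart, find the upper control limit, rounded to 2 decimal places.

26.62

c̄ = (16 + 14 + 19 + 11 + 16 + 12 + 16 + 22 + 19 + 20 + 14 + 16 + 7 + 15 + 13 + 11 + 15 + 20 + 11 + 13) / 20 = 300 / 20 = 15.0000
UCL = c̄ + 3√c̄ = 15.0000 + 3 × √15.0000 = 15.0000 + 3 × 3.8730 = 26.6190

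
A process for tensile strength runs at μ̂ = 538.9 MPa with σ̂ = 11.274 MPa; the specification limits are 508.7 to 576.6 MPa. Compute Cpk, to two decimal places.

0.89

Cpu = (USL − μ̂) / (3σ̂) = (576.6 − 538.9) / (3 × 11.274) = 1.1147; Cpl = (μ̂ − LSL) / (3σ̂) = (538.9 − 508.7) / (3 × 11.274) = 0.8929; Cpk = min(Cpu, Cpl) = 0.8929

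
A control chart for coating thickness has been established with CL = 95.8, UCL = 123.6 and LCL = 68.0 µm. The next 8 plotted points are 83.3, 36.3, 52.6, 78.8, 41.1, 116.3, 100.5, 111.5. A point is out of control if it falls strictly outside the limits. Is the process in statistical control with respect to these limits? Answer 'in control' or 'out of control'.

out of control

Compare each point to [68.0, 123.6]: sample 2 = 36.3 < LCL; sample 3 = 52.6 < LCL; sample 5 = 41.1 < LCL.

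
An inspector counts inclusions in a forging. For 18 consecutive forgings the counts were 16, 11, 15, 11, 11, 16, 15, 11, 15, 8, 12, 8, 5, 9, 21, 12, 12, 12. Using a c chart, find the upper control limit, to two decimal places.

22.71

c̄ = (16 + 11 + 15 + 11 + 11 + 16 + 15 + 11 + 15 + 8 + 12 + 8 + 5 + 9 + 21 + 12 + 12 + 12) / 18 = 220 / 18 = 12.2222
UCL = c̄ + 3√c̄ = 12.2222 + 3 × √12.2222 = 12.2222 + 3 × 3.4960 = 22.7103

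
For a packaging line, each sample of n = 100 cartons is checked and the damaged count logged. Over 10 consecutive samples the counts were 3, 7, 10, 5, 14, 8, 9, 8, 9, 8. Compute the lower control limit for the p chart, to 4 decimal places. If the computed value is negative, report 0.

p̄ = Σdᵢ / (k·n) = 81 / (10 × 100) = 0.08100
LCL = p̄ − 3·√(p̄(1−p̄)/n) = 0.08100 − 3 × 0.02728 = -0.00085 → 0 (negative, so LCL = 0)

0.0000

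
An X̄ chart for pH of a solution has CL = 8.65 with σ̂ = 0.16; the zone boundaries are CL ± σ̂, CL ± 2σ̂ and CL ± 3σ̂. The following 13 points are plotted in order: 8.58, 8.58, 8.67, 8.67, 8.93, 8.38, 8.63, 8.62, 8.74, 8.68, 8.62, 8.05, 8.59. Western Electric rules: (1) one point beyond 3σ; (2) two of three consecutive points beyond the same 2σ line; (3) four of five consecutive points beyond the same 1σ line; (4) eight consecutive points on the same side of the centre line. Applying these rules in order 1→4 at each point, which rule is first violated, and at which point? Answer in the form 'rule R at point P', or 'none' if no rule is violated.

Zone of each point (C = within 1σ̂, B = 1σ̂–2σ̂, A = 2σ̂–3σ̂, * = beyond 3σ̂; sign = side of CL): 1:-C, 2:-C, 3:+C, 4:+C, 5:+B, 6:-B, 7:-C, 8:-C, 9:+C, 10:+C, 11:-C, 12:-*, 13:-C
Rule 1 (one point beyond the 3σ limits) is satisfied at point 12.

rule 1 at point 12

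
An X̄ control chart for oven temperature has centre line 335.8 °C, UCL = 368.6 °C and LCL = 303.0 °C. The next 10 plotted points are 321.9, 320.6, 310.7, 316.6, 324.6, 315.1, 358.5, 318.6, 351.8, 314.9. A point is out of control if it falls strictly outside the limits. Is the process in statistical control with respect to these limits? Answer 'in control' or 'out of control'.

in control

All 10 points lie within [303.0, 368.6].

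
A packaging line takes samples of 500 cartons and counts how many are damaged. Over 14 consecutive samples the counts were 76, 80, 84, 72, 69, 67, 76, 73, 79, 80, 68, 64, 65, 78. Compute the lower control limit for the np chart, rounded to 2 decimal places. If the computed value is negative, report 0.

p̄ = Σdᵢ / (k·n) = 1031 / (14 × 500) = 0.14729
LCL = np̄ − 3·√(np̄(1−p̄)) = 73.6429 − 3 × 7.9244 = 49.8696

49.87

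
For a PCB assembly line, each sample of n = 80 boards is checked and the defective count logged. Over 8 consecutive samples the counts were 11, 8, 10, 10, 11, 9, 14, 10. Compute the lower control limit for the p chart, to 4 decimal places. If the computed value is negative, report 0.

0.0170

p̄ = Σdᵢ / (k·n) = 83 / (8 × 80) = 0.12969
LCL = p̄ − 3·√(p̄(1−p̄)/n) = 0.12969 − 3 × 0.03756 = 0.01700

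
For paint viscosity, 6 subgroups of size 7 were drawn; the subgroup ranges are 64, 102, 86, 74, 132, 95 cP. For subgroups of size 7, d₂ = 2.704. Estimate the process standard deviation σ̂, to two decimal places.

34.09

R̄ = (64 + 102 + 86 + 74 + 132 + 95) / 6 = 92.1667
σ̂ = R̄ / d₂ = 92.1667 / 2.704 = 34.0853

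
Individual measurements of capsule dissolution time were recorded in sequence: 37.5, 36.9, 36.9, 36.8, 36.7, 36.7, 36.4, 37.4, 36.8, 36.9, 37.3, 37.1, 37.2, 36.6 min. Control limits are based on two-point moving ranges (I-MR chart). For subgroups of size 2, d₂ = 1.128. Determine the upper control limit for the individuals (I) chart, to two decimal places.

37.78

X̄ = (37.5 + 36.9 + 36.9 + 36.8 + 36.7 + 36.7 + 36.4 + 37.4 + 36.8 + 36.9 + 37.3 + 37.1 + 37.2 + 36.6) / 14 = 36.9429
Moving ranges: 0.6, 0.0, 0.1, 0.1, 0.0, 0.3, 1.0, 0.6, 0.1, 0.4, 0.2, 0.1, 0.6; M̄R̄ = 4.1000 / 13 = 0.3154
UCL = X̄ + 3·M̄R̄/d₂ = 36.9429 + 3 × 0.3154 / 1.128 = 37.7816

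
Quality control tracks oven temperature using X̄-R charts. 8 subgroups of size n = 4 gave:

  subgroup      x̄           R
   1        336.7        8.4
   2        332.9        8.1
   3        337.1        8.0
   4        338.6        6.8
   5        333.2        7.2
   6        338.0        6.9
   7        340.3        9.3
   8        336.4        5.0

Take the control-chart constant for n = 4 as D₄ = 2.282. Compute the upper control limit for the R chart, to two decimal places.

17.03

R̄ = (8.4 + 8.1 + 8.0 + 6.8 + 7.2 + 6.9 + 9.3 + 5.0) / 8 = 59.7000 / 8 = 7.4625
UCL_R = D₄·R̄ = 2.282 × 7.4625 = 17.0294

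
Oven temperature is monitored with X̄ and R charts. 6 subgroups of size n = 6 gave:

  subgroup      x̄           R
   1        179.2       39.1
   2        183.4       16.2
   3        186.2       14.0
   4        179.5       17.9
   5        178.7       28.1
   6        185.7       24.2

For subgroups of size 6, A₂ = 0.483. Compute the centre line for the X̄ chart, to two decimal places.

X̄̄ = (179.2 + 183.4 + 186.2 + 179.5 + 178.7 + 185.7) / 6 = 1092.7000 / 6 = 182.1167
CL = X̄̄ = 182.1167

182.12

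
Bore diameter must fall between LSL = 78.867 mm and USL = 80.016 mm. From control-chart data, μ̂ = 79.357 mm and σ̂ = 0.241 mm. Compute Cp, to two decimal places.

Cp = (USL − LSL) / (6σ̂) = (80.016 − 78.867) / (6 × 0.241) = 1.1490 / 1.4460 = 0.7946

0.79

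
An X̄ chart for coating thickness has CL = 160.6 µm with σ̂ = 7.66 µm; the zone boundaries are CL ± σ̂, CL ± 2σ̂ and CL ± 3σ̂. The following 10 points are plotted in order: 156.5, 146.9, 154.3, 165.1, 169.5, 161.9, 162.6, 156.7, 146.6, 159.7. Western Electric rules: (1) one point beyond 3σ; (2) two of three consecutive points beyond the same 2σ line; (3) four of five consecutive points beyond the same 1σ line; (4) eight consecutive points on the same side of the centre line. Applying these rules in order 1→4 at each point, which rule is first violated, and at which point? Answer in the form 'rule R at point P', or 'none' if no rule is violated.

none

Zone of each point (C = within 1σ̂, B = 1σ̂–2σ̂, A = 2σ̂–3σ̂, * = beyond 3σ̂; sign = side of CL): 1:-C, 2:-B, 3:-C, 4:+C, 5:+B, 6:+C, 7:+C, 8:-C, 9:-B, 10:-C
No rule fires across all 10 points.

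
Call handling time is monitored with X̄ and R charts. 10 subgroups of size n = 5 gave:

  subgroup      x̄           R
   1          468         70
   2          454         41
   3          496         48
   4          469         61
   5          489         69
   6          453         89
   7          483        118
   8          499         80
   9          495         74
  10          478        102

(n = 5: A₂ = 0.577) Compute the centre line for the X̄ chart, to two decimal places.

478.40

X̄̄ = (468 + 454 + 496 + 469 + 489 + 453 + 483 + 499 + 495 + 478) / 10 = 4784.0000 / 10 = 478.4000
CL = X̄̄ = 478.4000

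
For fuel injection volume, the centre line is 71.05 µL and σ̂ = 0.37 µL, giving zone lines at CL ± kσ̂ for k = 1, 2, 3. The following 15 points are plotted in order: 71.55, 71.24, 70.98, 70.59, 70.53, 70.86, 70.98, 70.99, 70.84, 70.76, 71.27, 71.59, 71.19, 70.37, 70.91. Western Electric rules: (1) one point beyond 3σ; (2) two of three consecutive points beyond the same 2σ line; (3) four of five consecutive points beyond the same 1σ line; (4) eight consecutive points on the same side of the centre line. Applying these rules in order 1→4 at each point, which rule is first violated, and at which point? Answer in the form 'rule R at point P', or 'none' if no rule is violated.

Zone of each point (C = within 1σ̂, B = 1σ̂–2σ̂, A = 2σ̂–3σ̂, * = beyond 3σ̂; sign = side of CL): 1:+B, 2:+C, 3:-C, 4:-B, 5:-B, 6:-C, 7:-C, 8:-C, 9:-C, 10:-C, 11:+C, 12:+B, 13:+C, 14:-B, 15:-C
Rule 4 (eight consecutive points on the same side of the centre line) is satisfied at point 10.

rule 4 at point 10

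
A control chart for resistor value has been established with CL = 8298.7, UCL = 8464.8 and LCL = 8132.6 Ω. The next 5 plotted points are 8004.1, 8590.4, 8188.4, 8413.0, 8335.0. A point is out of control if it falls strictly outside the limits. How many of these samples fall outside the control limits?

Compare each point to [8132.6, 8464.8]: sample 1 = 8004.1 < LCL; sample 2 = 8590.4 > UCL.

2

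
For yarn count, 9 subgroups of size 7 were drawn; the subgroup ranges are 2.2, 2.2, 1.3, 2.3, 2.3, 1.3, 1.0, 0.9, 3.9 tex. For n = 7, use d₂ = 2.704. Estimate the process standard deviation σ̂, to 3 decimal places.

0.715

R̄ = (2.2 + 2.2 + 1.3 + 2.3 + 2.3 + 1.3 + 1.0 + 0.9 + 3.9) / 9 = 1.9333
σ̂ = R̄ / d₂ = 1.9333 / 2.704 = 0.7150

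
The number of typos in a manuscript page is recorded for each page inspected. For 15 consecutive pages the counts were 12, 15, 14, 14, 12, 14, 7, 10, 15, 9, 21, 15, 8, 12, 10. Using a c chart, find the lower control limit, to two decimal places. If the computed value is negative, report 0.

1.91

c̄ = (12 + 15 + 14 + 14 + 12 + 14 + 7 + 10 + 15 + 9 + 21 + 15 + 8 + 12 + 10) / 15 = 188 / 15 = 12.5333
LCL = c̄ − 3√c̄ = 12.5333 − 3 × 3.5402 = 1.9126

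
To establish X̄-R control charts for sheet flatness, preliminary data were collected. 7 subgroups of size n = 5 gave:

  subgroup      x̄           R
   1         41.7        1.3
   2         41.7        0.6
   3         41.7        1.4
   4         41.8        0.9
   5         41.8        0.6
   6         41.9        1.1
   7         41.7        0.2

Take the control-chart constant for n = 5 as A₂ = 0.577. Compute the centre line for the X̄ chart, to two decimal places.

X̄̄ = (41.7 + 41.7 + 41.7 + 41.8 + 41.8 + 41.9 + 41.7) / 7 = 292.3000 / 7 = 41.7571
CL = X̄̄ = 41.7571

41.76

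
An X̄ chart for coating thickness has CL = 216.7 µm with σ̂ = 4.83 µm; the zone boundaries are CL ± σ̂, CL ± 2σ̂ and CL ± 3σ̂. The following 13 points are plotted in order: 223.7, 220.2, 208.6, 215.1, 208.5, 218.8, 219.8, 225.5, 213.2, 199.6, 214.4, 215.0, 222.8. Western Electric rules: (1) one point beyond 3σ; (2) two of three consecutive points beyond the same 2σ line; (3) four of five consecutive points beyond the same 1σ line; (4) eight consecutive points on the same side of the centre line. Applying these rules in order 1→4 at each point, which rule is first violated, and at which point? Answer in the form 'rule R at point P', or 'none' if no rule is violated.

Zone of each point (C = within 1σ̂, B = 1σ̂–2σ̂, A = 2σ̂–3σ̂, * = beyond 3σ̂; sign = side of CL): 1:+B, 2:+C, 3:-B, 4:-C, 5:-B, 6:+C, 7:+C, 8:+B, 9:-C, 10:-*, 11:-C, 12:-C, 13:+B
Rule 1 (one point beyond the 3σ limits) is satisfied at point 10.

rule 1 at point 10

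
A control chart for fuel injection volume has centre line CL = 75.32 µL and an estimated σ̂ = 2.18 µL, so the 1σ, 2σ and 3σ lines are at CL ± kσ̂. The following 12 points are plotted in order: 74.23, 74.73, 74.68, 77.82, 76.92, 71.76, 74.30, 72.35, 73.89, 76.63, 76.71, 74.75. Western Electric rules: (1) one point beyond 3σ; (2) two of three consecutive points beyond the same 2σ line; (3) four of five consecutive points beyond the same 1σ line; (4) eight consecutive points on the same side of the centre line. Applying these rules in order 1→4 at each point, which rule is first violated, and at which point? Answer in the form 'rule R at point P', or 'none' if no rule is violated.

none

Zone of each point (C = within 1σ̂, B = 1σ̂–2σ̂, A = 2σ̂–3σ̂, * = beyond 3σ̂; sign = side of CL): 1:-C, 2:-C, 3:-C, 4:+B, 5:+C, 6:-B, 7:-C, 8:-B, 9:-C, 10:+C, 11:+C, 12:-C
No rule fires across all 12 points.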